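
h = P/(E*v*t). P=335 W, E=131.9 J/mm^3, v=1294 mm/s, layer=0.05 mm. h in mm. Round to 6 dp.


h = 335 / (131.9*1294*0.05) = 0.039255 mm


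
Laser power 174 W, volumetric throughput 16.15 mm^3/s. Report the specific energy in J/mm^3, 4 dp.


SE = 174 / 16.15 = 10.774 J/mm^3


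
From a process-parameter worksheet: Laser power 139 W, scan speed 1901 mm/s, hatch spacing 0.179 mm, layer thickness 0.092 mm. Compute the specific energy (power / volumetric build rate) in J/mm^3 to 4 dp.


Build rate = 1901 * 0.179 * 0.092 = 31.305668 mm^3/s
SE = 139 / 31.305668 = 4.4401 J/mm^3


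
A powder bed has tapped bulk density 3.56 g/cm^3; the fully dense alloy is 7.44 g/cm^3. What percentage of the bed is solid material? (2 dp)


Packing = (3.56/7.44)*100 = 47.85 %


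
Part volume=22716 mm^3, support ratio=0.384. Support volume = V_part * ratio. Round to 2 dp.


V_support = 22716 * 0.384 = 8722.94 mm^3


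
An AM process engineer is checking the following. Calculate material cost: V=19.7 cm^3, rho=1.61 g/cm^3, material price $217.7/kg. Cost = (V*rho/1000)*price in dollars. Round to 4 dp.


Mass = 19.7*1.61/1000 = 0.031717 kg
Cost = 0.031717 * 217.7 = 6.9048 $


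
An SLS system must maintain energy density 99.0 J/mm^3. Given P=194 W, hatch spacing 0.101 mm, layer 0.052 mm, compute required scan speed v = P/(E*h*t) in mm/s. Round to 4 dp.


v = 194 / (99.0*0.101*0.052) = 373.1142 mm/s


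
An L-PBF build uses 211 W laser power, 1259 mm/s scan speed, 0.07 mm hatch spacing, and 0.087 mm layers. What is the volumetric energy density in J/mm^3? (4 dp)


E = 211 / (1259*0.07*0.087) = 27.5194 J/mm^3


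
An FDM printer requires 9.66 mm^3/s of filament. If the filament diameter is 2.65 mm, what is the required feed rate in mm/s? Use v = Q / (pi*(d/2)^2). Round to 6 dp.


A = pi*(2.65/2)^2 = 5.515459
v = 9.66 / 5.515459 = 1.751441 mm/s


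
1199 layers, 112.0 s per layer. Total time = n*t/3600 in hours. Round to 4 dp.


t = 1199 * 112.0 / 3600 = 37.3022 hrs


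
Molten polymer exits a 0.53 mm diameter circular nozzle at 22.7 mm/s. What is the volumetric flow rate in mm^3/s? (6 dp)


A = pi*(0.53/2)^2 = 0.22061834 mm^2
Q = 0.22061834 * 22.7 = 5.008036 mm^3/s


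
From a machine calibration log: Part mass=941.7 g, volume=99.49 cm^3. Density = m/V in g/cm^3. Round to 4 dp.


rho = 941.7 / 99.49 = 9.4653 g/cm^3


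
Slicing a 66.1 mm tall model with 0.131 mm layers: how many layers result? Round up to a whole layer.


Layers = ceil(66.1/0.131) = 505


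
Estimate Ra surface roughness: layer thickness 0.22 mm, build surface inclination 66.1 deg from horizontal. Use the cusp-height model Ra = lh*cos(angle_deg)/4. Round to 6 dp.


Ra = 0.22 * cos(66.1) / 4 = 0.022283 mm


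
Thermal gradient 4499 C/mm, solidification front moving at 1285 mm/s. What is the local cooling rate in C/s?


CR = 4499 * 1285 = 5781215 C/s


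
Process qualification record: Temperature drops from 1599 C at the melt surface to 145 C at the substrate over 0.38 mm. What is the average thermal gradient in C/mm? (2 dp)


G = (1599-145)/0.38 = 3826.32 C/mm


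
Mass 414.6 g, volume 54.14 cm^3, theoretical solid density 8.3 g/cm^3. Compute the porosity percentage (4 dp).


rho_part = 414.6 / 54.14 = 7.6579239 g/cm^3
Porosity = (1 - 7.6579239/8.3)*100 = 7.7359 %


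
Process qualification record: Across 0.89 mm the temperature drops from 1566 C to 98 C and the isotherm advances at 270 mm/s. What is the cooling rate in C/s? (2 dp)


G = (1566-98)/0.89 = 1649.43820225 C/mm
CR = 1649.43820225 * 270 = 445348.31 C/s


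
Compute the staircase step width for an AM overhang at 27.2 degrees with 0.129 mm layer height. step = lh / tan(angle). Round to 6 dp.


step = 0.129 / tan(27.2) = 0.251007 mm


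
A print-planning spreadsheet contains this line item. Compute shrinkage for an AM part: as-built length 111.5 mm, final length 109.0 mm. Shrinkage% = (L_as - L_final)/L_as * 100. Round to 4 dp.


Shrinkage = ((111.5-109.0)/111.5)*100 = 2.2422 %


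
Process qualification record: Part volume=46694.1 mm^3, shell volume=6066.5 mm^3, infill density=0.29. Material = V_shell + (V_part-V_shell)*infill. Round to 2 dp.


V_infill = (46694.1 - 6066.5) * 0.29 = 11782.0
V_total = 6066.5 + 11782.0 = 17848.5 mm^3


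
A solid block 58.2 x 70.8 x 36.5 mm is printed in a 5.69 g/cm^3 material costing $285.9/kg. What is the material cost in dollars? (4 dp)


V = 58.2 * 70.8 * 36.5 = 150400.44 mm^3 = 150.40044 cm^3
Mass = 150.40044 * 5.69 / 1000 = 0.8557785 kg
Cost = 0.8557785 * 285.9 = 244.6671 $


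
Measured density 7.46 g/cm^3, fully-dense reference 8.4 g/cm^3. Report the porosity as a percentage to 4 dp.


Porosity = (1-7.46/8.4)*100 = 11.1905 %


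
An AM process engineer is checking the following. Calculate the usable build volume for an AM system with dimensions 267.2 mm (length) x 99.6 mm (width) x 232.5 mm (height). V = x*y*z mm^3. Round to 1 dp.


V = 267.2 * 99.6 * 232.5 = 6187550.4 mm^3


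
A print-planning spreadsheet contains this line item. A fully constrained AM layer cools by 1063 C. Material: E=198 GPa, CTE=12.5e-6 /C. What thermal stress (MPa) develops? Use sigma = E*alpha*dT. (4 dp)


sigma = 198*1000 * 12.5e-6 * 1063 = 2630.925 MPa


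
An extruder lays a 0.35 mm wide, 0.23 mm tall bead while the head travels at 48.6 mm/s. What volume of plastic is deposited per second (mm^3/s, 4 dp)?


Rate = 0.35 * 0.23 * 48.6 = 3.9123 mm^3/s


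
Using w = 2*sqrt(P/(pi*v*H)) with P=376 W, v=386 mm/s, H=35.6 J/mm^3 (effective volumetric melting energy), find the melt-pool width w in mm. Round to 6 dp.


w = 2*sqrt(376/(pi*386*35.6)) = 0.186651 mm


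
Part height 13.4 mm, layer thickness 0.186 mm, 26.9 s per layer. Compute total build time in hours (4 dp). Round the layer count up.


Layers = ceil(13.4/0.186) = 73
t = 73 * 26.9 / 3600 = 0.5455 hrs


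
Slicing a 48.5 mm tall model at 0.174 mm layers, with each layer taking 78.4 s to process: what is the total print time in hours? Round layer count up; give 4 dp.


Layers = ceil(48.5/0.174) = 279
t = 279 * 78.4 / 3600 = 6.076 hrs


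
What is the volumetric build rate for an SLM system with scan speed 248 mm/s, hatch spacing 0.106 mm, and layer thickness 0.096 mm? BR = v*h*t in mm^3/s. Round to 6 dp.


Rate = 248 * 0.106 * 0.096 = 2.523648 mm^3/s


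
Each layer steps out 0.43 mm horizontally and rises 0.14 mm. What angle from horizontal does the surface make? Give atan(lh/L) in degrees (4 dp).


angle = atan(0.14/0.43) = 18.0343 degrees


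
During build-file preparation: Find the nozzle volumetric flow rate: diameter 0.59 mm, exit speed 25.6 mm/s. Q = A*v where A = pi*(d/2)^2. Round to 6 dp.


A = pi*(0.59/2)^2 = 0.2733971 mm^2
Q = 0.2733971 * 25.6 = 6.998966 mm^3/s


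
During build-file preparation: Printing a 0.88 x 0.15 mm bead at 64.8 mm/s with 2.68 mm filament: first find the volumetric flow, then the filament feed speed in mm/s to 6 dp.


Q = 0.88 * 0.15 * 64.8 = 8.5536 mm^3/s
A_fil = pi*(2.68/2)^2 = 5.64104377 mm^2
v_feed = 8.5536 / 5.64104377 = 1.516315 mm/s


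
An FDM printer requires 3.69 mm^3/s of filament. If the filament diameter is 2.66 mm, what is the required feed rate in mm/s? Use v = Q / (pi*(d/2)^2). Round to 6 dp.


A = pi*(2.66/2)^2 = 5.557163
v = 3.69 / 5.557163 = 0.664008 mm/s


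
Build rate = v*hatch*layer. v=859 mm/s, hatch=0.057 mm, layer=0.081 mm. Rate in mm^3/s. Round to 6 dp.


Rate = 859 * 0.057 * 0.081 = 3.966003 mm^3/s


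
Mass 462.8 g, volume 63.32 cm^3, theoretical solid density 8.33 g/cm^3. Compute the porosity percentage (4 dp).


rho_part = 462.8 / 63.32 = 7.30890714 g/cm^3
Porosity = (1 - 7.30890714/8.33)*100 = 12.258 %


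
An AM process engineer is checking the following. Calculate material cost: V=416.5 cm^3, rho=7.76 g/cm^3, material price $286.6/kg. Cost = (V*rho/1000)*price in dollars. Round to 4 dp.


Mass = 416.5*7.76/1000 = 3.23204 kg
Cost = 3.23204 * 286.6 = 926.3027 $


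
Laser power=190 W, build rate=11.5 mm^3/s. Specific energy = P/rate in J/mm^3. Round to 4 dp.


SE = 190 / 11.5 = 16.5217 J/mm^3


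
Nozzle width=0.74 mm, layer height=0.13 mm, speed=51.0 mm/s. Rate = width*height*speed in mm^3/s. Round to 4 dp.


Rate = 0.74 * 0.13 * 51.0 = 4.9062 mm^3/s


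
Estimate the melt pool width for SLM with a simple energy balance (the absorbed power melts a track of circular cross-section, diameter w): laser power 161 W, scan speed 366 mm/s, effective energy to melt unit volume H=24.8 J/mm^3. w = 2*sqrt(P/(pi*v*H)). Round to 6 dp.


w = 2*sqrt(161/(pi*366*24.8)) = 0.15028 mm


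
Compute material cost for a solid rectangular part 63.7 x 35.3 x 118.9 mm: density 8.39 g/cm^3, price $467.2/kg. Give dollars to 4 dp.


V = 63.7 * 35.3 * 118.9 = 267359.729 mm^3 = 267.359729 cm^3
Mass = 267.359729 * 8.39 / 1000 = 2.24314813 kg
Cost = 2.24314813 * 467.2 = 1047.9988 $


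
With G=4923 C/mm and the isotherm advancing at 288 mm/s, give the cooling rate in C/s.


CR = 4923 * 288 = 1417824 C/s


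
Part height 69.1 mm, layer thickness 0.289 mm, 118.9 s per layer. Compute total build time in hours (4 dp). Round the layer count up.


Layers = ceil(69.1/0.289) = 240
t = 240 * 118.9 / 3600 = 7.9267 hrs


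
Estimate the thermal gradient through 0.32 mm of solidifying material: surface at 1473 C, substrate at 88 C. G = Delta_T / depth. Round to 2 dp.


G = (1473-88)/0.32 = 4328.13 C/mm


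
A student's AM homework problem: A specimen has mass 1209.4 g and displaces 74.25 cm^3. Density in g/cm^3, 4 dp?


rho = 1209.4 / 74.25 = 16.2882 g/cm^3


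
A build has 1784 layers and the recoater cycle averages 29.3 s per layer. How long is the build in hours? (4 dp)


t = 1784 * 29.3 / 3600 = 14.5198 hrs


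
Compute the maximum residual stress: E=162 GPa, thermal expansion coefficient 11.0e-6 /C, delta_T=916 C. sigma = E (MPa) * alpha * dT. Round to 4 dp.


sigma = 162*1000 * 11.0e-6 * 916 = 1632.312 MPa


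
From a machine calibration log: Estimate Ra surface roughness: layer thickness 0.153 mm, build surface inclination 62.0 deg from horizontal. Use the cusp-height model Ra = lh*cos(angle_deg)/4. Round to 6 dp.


Ra = 0.153 * cos(62.0) / 4 = 0.017957 mm


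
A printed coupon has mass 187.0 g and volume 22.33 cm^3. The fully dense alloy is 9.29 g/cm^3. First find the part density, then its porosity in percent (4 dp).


rho_part = 187.0 / 22.33 = 8.37438424 g/cm^3
Porosity = (1 - 8.37438424/9.29)*100 = 9.8559 %


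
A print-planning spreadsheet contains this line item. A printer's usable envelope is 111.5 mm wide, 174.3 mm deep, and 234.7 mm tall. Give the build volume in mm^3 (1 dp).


V = 111.5 * 174.3 * 234.7 = 4561265.4 mm^3


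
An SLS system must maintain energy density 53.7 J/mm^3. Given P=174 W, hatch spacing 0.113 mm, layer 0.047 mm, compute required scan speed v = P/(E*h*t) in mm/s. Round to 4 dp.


v = 174 / (53.7*0.113*0.047) = 610.0967 mm/s


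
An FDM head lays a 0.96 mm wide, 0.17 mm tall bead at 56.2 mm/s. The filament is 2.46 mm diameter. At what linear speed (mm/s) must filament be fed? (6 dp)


Q = 0.96 * 0.17 * 56.2 = 9.17184 mm^3/s
A_fil = pi*(2.46/2)^2 = 4.75291553 mm^2
v_feed = 9.17184 / 4.75291553 = 1.929729 mm/s


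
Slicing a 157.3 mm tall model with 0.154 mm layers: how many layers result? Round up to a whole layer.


Layers = ceil(157.3/0.154) = 1022


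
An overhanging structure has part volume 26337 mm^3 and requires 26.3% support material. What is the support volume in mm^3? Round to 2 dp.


V_support = 26337 * 0.263 = 6926.63 mm^3


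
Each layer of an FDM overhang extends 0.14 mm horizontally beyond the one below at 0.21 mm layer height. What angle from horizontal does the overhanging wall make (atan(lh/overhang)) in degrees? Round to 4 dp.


angle = atan(0.21/0.14) = 56.3099 degrees


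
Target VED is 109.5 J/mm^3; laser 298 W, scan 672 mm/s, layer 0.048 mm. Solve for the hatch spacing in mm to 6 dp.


h = 298 / (109.5*672*0.048) = 0.084371 mm


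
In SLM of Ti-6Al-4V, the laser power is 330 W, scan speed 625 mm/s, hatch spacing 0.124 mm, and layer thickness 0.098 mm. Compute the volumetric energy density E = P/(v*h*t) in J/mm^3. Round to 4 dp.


E = 330 / (625*0.124*0.098) = 43.4496 J/mm^3


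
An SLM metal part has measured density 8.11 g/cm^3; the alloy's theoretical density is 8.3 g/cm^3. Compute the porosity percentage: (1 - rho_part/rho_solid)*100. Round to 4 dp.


Porosity = (1-8.11/8.3)*100 = 2.2892 %


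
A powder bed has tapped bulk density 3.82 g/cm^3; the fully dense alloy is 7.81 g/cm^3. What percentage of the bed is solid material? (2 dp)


Packing = (3.82/7.81)*100 = 48.91 %


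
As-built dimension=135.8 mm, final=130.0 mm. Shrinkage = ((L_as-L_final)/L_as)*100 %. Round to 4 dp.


Shrinkage = ((135.8-130.0)/135.8)*100 = 4.271 %


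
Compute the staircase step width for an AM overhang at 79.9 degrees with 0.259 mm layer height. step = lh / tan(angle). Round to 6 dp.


step = 0.259 / tan(79.9) = 0.046135 mm


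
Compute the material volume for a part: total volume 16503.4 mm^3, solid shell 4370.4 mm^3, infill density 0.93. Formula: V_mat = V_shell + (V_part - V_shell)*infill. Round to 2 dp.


V_infill = (16503.4 - 4370.4) * 0.93 = 11283.69
V_total = 4370.4 + 11283.69 = 15654.09 mm^3


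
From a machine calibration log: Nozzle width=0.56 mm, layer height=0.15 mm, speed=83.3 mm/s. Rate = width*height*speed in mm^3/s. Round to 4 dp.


Rate = 0.56 * 0.15 * 83.3 = 6.9972 mm^3/s


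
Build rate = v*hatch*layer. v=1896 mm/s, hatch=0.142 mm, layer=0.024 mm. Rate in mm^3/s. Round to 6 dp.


Rate = 1896 * 0.142 * 0.024 = 6.461568 mm^3/s


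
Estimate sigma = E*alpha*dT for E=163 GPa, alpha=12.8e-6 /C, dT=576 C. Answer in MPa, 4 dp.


sigma = 163*1000 * 12.8e-6 * 576 = 1201.7664 MPa


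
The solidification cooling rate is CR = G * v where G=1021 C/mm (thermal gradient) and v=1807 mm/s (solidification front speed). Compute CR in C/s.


CR = 1021 * 1807 = 1844947 C/s


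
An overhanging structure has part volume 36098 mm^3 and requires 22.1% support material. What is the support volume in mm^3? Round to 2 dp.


V_support = 36098 * 0.221 = 7977.66 mm^3


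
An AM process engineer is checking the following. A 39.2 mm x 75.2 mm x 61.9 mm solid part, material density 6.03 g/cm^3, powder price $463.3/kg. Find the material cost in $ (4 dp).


V = 39.2 * 75.2 * 61.9 = 182471.296 mm^3 = 182.471296 cm^3
Mass = 182.471296 * 6.03 / 1000 = 1.10030191 kg
Cost = 1.10030191 * 463.3 = 509.7699 $


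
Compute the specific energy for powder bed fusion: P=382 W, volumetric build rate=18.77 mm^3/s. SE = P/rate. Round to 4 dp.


SE = 382 / 18.77 = 20.3516 J/mm^3


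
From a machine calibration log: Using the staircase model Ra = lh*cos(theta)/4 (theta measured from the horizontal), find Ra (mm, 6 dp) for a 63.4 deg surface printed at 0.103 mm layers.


Ra = 0.103 * cos(63.4) / 4 = 0.01153 mm


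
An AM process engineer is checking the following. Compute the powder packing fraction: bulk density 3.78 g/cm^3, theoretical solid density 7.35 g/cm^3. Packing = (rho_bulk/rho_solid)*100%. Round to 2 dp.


Packing = (3.78/7.35)*100 = 51.43 %


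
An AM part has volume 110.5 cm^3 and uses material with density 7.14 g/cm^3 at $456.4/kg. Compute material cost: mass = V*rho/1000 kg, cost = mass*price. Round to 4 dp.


Mass = 110.5*7.14/1000 = 0.78897 kg
Cost = 0.78897 * 456.4 = 360.0859 $


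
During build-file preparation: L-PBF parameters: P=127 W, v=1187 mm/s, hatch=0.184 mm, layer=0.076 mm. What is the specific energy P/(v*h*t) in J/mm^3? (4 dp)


Build rate = 1187 * 0.184 * 0.076 = 16.599008 mm^3/s
SE = 127 / 16.599008 = 7.6511 J/mm^3


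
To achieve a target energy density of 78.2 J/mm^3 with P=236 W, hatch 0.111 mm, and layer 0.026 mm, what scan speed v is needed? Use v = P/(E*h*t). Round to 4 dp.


v = 236 / (78.2*0.111*0.026) = 1045.7044 mm/s


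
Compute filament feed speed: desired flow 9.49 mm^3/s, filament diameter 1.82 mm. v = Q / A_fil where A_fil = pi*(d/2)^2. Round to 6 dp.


A = pi*(1.82/2)^2 = 2.601553
v = 9.49 / 2.601553 = 3.647821 mm/s


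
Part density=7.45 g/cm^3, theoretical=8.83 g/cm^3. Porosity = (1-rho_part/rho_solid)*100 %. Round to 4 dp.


Porosity = (1-7.45/8.83)*100 = 15.6285 %


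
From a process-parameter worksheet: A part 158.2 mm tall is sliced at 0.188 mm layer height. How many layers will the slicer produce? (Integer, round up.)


Layers = ceil(158.2/0.188) = 842


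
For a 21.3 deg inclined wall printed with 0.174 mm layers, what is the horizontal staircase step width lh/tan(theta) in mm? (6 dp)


step = 0.174 / tan(21.3) = 0.446287 mm


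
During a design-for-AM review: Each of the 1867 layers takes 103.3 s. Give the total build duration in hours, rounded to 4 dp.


t = 1867 * 103.3 / 3600 = 53.5725 hrs


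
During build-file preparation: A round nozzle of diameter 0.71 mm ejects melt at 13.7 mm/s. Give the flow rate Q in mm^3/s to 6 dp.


A = pi*(0.71/2)^2 = 0.39591921 mm^2
Q = 0.39591921 * 13.7 = 5.424093 mm^3/s


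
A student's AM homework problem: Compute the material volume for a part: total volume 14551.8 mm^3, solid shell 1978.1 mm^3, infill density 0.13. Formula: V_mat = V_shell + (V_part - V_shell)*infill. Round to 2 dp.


V_infill = (14551.8 - 1978.1) * 0.13 = 1634.58
V_total = 1978.1 + 1634.58 = 3612.68 mm^3


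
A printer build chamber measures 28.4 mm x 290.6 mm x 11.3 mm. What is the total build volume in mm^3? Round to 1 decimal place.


V = 28.4 * 290.6 * 11.3 = 93259.4 mm^3


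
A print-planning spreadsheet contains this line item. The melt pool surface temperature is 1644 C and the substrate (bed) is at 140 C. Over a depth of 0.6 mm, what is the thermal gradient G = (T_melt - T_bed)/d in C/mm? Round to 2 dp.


G = (1644-140)/0.6 = 2506.67 C/mm


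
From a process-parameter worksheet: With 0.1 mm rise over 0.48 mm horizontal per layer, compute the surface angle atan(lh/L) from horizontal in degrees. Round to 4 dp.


angle = atan(0.1/0.48) = 11.7683 degrees


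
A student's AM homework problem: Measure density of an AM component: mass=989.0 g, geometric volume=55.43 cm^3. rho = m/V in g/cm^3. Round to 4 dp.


rho = 989.0 / 55.43 = 17.8423 g/cm^3


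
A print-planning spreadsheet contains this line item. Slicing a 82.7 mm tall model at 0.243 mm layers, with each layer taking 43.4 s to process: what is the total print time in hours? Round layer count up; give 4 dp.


Layers = ceil(82.7/0.243) = 341
t = 341 * 43.4 / 3600 = 4.1109 hrs


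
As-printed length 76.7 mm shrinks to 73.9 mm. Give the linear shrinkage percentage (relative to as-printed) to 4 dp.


Shrinkage = ((76.7-73.9)/76.7)*100 = 3.6506 %


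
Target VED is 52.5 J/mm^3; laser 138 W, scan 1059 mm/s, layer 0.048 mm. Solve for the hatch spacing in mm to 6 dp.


h = 138 / (52.5*1059*0.048) = 0.051711 mm


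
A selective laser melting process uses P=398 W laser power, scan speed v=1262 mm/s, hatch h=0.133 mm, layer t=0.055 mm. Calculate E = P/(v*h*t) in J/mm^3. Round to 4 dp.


E = 398 / (1262*0.133*0.055) = 43.1131 J/mm^3


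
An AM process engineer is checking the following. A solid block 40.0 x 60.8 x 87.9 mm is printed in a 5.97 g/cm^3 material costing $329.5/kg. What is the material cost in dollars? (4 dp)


V = 40.0 * 60.8 * 87.9 = 213772.8 mm^3 = 213.7728 cm^3
Mass = 213.7728 * 5.97 / 1000 = 1.27622362 kg
Cost = 1.27622362 * 329.5 = 420.5157 $


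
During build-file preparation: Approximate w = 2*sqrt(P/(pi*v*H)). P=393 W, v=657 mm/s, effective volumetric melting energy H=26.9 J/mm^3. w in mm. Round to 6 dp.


w = 2*sqrt(393/(pi*657*26.9)) = 0.168265 mm


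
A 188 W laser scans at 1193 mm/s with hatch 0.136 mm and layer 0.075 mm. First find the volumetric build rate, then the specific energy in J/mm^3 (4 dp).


Build rate = 1193 * 0.136 * 0.075 = 12.1686 mm^3/s
SE = 188 / 12.1686 = 15.4496 J/mm^3


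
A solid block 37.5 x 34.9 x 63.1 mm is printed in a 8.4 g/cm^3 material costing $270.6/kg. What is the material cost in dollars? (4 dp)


V = 37.5 * 34.9 * 63.1 = 82582.125 mm^3 = 82.582125 cm^3
Mass = 82.582125 * 8.4 / 1000 = 0.69368985 kg
Cost = 0.69368985 * 270.6 = 187.7125 $


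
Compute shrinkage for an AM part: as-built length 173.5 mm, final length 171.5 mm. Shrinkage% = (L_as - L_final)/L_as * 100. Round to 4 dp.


Shrinkage = ((173.5-171.5)/173.5)*100 = 1.1527 %


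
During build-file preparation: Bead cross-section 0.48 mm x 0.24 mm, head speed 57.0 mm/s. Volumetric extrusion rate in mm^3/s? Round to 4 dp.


Rate = 0.48 * 0.24 * 57.0 = 6.5664 mm^3/s


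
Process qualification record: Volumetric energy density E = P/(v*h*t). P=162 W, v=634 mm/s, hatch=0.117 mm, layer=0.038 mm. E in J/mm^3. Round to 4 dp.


E = 162 / (634*0.117*0.038) = 57.472 J/mm^3


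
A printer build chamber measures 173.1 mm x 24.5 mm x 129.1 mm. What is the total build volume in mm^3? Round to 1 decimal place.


V = 173.1 * 24.5 * 129.1 = 547506.6 mm^3


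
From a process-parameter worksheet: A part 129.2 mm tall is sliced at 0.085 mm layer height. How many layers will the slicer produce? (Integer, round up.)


Layers = ceil(129.2/0.085) = 1520


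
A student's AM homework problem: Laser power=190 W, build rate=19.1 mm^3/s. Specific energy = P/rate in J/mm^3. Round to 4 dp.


SE = 190 / 19.1 = 9.9476 J/mm^3


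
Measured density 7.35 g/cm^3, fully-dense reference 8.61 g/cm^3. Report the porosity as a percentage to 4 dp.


Porosity = (1-7.35/8.61)*100 = 14.6341 %


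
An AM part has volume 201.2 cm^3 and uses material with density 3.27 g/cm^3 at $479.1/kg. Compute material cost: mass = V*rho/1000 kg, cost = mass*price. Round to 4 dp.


Mass = 201.2*3.27/1000 = 0.657924 kg
Cost = 0.657924 * 479.1 = 315.2114 $


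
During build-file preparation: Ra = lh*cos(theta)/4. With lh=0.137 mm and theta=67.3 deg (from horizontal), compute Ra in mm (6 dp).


Ra = 0.137 * cos(67.3) / 4 = 0.013217 mm


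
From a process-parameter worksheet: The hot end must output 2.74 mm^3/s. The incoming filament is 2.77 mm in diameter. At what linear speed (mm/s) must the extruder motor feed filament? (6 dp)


A = pi*(2.77/2)^2 = 6.026282
v = 2.74 / 6.026282 = 0.454675 mm/s


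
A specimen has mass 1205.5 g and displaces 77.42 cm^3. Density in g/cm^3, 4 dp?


rho = 1205.5 / 77.42 = 15.5709 g/cm^3


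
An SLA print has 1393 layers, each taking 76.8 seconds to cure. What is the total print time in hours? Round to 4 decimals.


t = 1393 * 76.8 / 3600 = 29.7173 hrs


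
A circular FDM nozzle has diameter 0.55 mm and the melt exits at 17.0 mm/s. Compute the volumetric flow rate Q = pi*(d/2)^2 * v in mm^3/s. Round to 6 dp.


A = pi*(0.55/2)^2 = 0.23758294 mm^2
Q = 0.23758294 * 17.0 = 4.03891 mm^3/s


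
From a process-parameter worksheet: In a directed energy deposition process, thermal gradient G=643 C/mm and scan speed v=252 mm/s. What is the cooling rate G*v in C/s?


CR = 643 * 252 = 162036 C/s


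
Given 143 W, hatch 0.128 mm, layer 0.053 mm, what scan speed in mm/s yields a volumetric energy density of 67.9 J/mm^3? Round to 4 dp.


v = 143 / (67.9*0.128*0.053) = 310.442 mm/s


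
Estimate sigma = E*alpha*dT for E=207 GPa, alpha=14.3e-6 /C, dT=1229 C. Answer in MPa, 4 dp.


sigma = 207*1000 * 14.3e-6 * 1229 = 3637.9629 MPa


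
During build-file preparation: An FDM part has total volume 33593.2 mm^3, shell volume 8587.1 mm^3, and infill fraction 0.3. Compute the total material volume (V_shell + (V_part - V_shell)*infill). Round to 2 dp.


V_infill = (33593.2 - 8587.1) * 0.3 = 7501.83
V_total = 8587.1 + 7501.83 = 16088.93 mm^3


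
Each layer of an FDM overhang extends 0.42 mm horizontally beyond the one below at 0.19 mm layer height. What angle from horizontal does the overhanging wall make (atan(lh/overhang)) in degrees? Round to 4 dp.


angle = atan(0.19/0.42) = 24.3411 degrees


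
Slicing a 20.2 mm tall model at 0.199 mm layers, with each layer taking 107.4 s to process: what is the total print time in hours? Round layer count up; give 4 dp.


Layers = ceil(20.2/0.199) = 102
t = 102 * 107.4 / 3600 = 3.043 hrs


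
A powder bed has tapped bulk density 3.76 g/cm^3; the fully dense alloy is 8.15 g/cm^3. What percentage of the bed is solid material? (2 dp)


Packing = (3.76/8.15)*100 = 46.13 %


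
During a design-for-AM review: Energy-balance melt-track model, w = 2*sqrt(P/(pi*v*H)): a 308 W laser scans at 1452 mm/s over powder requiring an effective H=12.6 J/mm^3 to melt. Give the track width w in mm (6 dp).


w = 2*sqrt(308/(pi*1452*12.6)) = 0.146407 mm


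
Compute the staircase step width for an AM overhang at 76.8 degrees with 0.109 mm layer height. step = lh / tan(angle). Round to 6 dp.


step = 0.109 / tan(76.8) = 0.025566 mm


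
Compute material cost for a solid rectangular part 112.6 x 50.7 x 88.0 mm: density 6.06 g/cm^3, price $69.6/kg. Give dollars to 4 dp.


V = 112.6 * 50.7 * 88.0 = 502376.16 mm^3 = 502.37616 cm^3
Mass = 502.37616 * 6.06 / 1000 = 3.04439953 kg
Cost = 3.04439953 * 69.6 = 211.8902 $


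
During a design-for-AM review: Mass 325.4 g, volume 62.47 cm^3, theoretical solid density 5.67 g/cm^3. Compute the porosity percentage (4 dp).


rho_part = 325.4 / 62.47 = 5.20890027 g/cm^3
Porosity = (1 - 5.20890027/5.67)*100 = 8.1323 %


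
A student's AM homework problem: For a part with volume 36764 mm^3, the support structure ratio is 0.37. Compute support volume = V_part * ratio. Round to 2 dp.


V_support = 36764 * 0.37 = 13602.68 mm^3


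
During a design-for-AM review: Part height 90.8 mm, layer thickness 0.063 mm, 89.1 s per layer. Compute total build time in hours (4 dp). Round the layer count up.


Layers = ceil(90.8/0.063) = 1442
t = 1442 * 89.1 / 3600 = 35.6895 hrs


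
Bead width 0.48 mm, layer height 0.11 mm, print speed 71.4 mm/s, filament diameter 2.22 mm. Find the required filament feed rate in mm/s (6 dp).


Q = 0.48 * 0.11 * 71.4 = 3.76992 mm^3/s
A_fil = pi*(2.22/2)^2 = 3.87075631 mm^2
v_feed = 3.76992 / 3.87075631 = 0.973949 mm/s


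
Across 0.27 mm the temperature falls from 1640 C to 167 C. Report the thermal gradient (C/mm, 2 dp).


G = (1640-167)/0.27 = 5455.56 C/mm


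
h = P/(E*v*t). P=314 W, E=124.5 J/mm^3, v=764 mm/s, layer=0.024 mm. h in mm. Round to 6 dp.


h = 314 / (124.5*764*0.024) = 0.137548 mm


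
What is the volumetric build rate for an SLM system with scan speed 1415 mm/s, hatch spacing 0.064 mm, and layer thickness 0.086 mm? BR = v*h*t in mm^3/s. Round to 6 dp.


Rate = 1415 * 0.064 * 0.086 = 7.78816 mm^3/s


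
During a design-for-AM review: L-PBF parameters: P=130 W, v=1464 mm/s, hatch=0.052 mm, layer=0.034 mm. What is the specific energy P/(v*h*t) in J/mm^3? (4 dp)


Build rate = 1464 * 0.052 * 0.034 = 2.588352 mm^3/s
SE = 130 / 2.588352 = 50.225 J/mm^3


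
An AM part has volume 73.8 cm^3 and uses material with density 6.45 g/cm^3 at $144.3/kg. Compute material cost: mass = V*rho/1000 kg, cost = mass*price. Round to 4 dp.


Mass = 73.8*6.45/1000 = 0.47601 kg
Cost = 0.47601 * 144.3 = 68.6882 $


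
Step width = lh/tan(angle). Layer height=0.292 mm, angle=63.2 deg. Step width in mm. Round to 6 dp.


step = 0.292 / tan(63.2) = 0.1475 mm


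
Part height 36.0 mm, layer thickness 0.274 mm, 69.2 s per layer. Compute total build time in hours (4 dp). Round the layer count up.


Layers = ceil(36.0/0.274) = 132
t = 132 * 69.2 / 3600 = 2.5373 hrs


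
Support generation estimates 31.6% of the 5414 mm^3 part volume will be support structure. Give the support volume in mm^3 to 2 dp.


V_support = 5414 * 0.316 = 1710.82 mm^3


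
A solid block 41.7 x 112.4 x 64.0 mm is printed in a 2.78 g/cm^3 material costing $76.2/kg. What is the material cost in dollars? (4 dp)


V = 41.7 * 112.4 * 64.0 = 299973.12 mm^3 = 299.97312 cm^3
Mass = 299.97312 * 2.78 / 1000 = 0.83392527 kg
Cost = 0.83392527 * 76.2 = 63.5451 $


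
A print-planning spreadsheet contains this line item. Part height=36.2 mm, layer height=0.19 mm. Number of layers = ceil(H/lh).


Layers = ceil(36.2/0.19) = 191


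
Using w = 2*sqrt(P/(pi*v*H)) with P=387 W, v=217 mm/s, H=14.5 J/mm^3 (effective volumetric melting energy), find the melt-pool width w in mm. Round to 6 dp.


w = 2*sqrt(387/(pi*217*14.5)) = 0.395728 mm


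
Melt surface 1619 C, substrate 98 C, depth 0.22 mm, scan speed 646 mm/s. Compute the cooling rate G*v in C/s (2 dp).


G = (1619-98)/0.22 = 6913.63636364 C/mm
CR = 6913.63636364 * 646 = 4466209.09 C/s


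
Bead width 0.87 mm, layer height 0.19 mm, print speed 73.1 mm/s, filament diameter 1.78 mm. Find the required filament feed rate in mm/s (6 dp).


Q = 0.87 * 0.19 * 73.1 = 12.08343 mm^3/s
A_fil = pi*(1.78/2)^2 = 2.48845554 mm^2
v_feed = 12.08343 / 2.48845554 = 4.855795 mm/s


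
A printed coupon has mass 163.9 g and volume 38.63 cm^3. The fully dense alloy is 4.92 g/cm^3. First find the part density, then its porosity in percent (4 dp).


rho_part = 163.9 / 38.63 = 4.24281646 g/cm^3
Porosity = (1 - 4.24281646/4.92)*100 = 13.7639 %


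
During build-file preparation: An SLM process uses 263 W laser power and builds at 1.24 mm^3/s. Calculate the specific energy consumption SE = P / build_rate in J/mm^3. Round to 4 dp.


SE = 263 / 1.24 = 212.0968 J/mm^3


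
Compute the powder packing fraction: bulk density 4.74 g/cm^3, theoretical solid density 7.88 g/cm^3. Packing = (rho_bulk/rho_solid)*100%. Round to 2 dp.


Packing = (4.74/7.88)*100 = 60.15 %


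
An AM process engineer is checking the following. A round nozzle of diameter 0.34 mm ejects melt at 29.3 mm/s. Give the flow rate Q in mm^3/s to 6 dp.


A = pi*(0.34/2)^2 = 0.09079203 mm^2
Q = 0.09079203 * 29.3 = 2.660206 mm^3/s


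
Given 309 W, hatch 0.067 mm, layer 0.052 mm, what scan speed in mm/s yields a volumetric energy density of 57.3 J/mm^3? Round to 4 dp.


v = 309 / (57.3*0.067*0.052) = 1547.8387 mm/s


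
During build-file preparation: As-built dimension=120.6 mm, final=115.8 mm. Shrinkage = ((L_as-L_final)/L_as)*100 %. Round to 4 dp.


Shrinkage = ((120.6-115.8)/120.6)*100 = 3.9801 %


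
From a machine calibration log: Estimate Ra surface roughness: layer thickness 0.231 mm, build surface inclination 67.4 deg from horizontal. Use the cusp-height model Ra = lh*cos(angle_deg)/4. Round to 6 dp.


Ra = 0.231 * cos(67.4) / 4 = 0.022193 mm


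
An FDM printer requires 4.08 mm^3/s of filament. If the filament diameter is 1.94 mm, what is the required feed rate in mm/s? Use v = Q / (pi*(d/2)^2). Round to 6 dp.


A = pi*(1.94/2)^2 = 2.955925
v = 4.08 / 2.955925 = 1.380279 mm/s


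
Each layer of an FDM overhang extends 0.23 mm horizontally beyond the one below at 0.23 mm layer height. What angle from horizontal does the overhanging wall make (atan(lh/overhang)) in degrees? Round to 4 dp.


angle = atan(0.23/0.23) = 45.0 degrees


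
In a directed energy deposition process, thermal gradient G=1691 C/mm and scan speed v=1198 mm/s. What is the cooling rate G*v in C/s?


CR = 1691 * 1198 = 2025818 C/s


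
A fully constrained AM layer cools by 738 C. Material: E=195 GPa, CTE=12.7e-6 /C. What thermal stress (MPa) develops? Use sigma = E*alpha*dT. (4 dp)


sigma = 195*1000 * 12.7e-6 * 738 = 1827.657 MPa


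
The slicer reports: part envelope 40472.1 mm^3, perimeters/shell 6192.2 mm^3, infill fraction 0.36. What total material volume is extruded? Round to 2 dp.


V_infill = (40472.1 - 6192.2) * 0.36 = 12340.76
V_total = 6192.2 + 12340.76 = 18532.96 mm^3


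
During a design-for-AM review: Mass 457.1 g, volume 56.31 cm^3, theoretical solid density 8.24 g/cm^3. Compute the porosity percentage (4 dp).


rho_part = 457.1 / 56.31 = 8.11756349 g/cm^3
Porosity = (1 - 8.11756349/8.24)*100 = 1.4859 %


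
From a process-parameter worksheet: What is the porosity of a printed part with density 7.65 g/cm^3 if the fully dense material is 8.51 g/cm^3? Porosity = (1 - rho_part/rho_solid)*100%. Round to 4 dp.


Porosity = (1-7.65/8.51)*100 = 10.1058 %


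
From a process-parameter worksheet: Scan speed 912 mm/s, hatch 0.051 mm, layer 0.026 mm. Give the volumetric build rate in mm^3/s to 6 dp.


Rate = 912 * 0.051 * 0.026 = 1.209312 mm^3/s


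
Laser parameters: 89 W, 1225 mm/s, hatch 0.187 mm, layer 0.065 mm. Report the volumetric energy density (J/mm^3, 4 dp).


E = 89 / (1225*0.187*0.065) = 5.9772 J/mm^3


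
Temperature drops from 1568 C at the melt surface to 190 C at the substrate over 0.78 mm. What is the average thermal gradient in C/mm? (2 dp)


G = (1568-190)/0.78 = 1766.67 C/mm


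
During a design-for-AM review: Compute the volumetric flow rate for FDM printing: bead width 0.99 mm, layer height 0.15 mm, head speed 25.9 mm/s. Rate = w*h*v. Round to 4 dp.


Rate = 0.99 * 0.15 * 25.9 = 3.8462 mm^3/s


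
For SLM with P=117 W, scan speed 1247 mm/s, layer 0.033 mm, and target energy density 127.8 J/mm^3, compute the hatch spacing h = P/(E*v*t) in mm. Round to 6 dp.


h = 117 / (127.8*1247*0.033) = 0.022247 mm


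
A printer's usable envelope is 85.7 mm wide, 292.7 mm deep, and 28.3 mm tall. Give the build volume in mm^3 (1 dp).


V = 85.7 * 292.7 * 28.3 = 709888.2 mm^3


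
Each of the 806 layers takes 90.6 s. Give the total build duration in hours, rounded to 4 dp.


t = 806 * 90.6 / 3600 = 20.2843 hrs


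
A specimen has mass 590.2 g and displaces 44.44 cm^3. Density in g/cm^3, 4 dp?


rho = 590.2 / 44.44 = 13.2808 g/cm^3


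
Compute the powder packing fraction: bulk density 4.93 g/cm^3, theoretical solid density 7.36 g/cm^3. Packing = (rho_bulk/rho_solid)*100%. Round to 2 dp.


Packing = (4.93/7.36)*100 = 66.98 %


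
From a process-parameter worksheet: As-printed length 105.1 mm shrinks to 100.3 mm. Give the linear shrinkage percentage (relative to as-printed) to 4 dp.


Shrinkage = ((105.1-100.3)/105.1)*100 = 4.5671 %


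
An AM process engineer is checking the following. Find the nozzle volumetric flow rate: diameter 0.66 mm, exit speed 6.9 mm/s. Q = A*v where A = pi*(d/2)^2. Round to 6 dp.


A = pi*(0.66/2)^2 = 0.34211944 mm^2
Q = 0.34211944 * 6.9 = 2.360624 mm^3/s


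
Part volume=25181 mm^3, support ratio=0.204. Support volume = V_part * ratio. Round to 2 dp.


V_support = 25181 * 0.204 = 5136.92 mm^3


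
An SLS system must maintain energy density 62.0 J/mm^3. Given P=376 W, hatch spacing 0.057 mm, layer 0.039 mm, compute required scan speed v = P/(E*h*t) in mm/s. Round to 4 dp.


v = 376 / (62.0*0.057*0.039) = 2728.0774 mm/s


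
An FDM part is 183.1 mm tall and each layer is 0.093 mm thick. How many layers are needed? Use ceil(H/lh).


Layers = ceil(183.1/0.093) = 1969


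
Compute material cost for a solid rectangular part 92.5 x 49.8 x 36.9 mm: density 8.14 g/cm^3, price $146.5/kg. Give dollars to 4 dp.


V = 92.5 * 49.8 * 36.9 = 169979.85 mm^3 = 169.97985 cm^3
Mass = 169.97985 * 8.14 / 1000 = 1.38363598 kg
Cost = 1.38363598 * 146.5 = 202.7027 $


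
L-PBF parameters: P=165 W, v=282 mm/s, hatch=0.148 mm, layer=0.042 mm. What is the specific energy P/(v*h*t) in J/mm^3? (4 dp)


Build rate = 282 * 0.148 * 0.042 = 1.752912 mm^3/s
SE = 165 / 1.752912 = 94.1291 J/mm^3


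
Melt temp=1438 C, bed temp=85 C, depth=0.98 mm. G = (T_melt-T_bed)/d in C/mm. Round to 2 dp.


G = (1438-85)/0.98 = 1380.61 C/mm


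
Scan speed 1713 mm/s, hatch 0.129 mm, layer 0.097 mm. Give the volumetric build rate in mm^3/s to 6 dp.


Rate = 1713 * 0.129 * 0.097 = 21.434769 mm^3/s


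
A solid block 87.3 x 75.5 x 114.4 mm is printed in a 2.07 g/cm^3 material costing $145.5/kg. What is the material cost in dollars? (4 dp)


V = 87.3 * 75.5 * 114.4 = 754027.56 mm^3 = 754.02756 cm^3
Mass = 754.02756 * 2.07 / 1000 = 1.56083705 kg
Cost = 1.56083705 * 145.5 = 227.1018 $


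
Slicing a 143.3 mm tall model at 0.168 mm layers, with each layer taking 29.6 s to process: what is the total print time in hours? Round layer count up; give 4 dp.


Layers = ceil(143.3/0.168) = 853
t = 853 * 29.6 / 3600 = 7.0136 hrs


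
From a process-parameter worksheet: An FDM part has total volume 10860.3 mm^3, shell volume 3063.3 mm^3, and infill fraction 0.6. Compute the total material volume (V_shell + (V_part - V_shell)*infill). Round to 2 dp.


V_infill = (10860.3 - 3063.3) * 0.6 = 4678.2
V_total = 3063.3 + 4678.2 = 7741.5 mm^3


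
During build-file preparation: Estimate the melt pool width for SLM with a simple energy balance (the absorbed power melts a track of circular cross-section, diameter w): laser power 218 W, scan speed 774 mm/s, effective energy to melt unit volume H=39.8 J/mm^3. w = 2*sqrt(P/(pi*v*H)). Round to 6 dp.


w = 2*sqrt(218/(pi*774*39.8)) = 0.094923 mm


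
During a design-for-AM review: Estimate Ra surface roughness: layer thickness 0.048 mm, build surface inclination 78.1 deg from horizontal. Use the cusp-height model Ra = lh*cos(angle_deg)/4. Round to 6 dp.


Ra = 0.048 * cos(78.1) / 4 = 0.002474 mm


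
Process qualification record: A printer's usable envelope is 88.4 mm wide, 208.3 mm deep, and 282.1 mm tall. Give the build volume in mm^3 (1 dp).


V = 88.4 * 208.3 * 282.1 = 5194510.4 mm^3


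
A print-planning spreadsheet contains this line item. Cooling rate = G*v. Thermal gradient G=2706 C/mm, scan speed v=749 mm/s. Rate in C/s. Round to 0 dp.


CR = 2706 * 749 = 2026794 C/s


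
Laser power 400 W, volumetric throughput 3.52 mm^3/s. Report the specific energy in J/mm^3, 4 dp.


SE = 400 / 3.52 = 113.6364 J/mm^3


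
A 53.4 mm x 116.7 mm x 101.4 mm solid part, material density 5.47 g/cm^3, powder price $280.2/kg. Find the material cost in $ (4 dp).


V = 53.4 * 116.7 * 101.4 = 631902.492 mm^3 = 631.902492 cm^3
Mass = 631.902492 * 5.47 / 1000 = 3.45650663 kg
Cost = 3.45650663 * 280.2 = 968.5132 $


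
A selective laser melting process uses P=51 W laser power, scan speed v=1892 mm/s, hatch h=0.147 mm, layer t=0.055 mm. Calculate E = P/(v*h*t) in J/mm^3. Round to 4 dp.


E = 51 / (1892*0.147*0.055) = 3.334 J/mm^3


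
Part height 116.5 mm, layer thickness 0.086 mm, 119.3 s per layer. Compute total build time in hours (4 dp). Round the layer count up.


Layers = ceil(116.5/0.086) = 1355
t = 1355 * 119.3 / 3600 = 44.9032 hrs


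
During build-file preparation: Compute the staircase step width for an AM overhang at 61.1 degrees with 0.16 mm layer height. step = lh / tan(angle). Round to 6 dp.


step = 0.16 / tan(61.1) = 0.088325 mm


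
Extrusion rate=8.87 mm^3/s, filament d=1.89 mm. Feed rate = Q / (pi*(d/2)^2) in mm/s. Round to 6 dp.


A = pi*(1.89/2)^2 = 2.805521
v = 8.87 / 2.805521 = 3.161623 mm/s


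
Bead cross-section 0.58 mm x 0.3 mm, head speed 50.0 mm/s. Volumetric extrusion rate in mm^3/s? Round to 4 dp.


Rate = 0.58 * 0.3 * 50.0 = 8.7 mm^3/s


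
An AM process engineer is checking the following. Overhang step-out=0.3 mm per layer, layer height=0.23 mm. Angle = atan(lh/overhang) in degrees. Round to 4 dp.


angle = atan(0.23/0.3) = 37.4762 degrees


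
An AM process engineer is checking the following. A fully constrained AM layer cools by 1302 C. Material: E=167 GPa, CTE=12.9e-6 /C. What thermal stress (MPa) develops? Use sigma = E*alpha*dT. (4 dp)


sigma = 167*1000 * 12.9e-6 * 1302 = 2804.8986 MPa


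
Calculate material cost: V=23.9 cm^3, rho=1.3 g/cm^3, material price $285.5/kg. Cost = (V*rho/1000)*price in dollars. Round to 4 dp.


Mass = 23.9*1.3/1000 = 0.03107 kg
Cost = 0.03107 * 285.5 = 8.8705 $
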